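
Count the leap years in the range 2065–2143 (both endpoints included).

Multiples of 4 in [2065,2143]: 19.
Of those, multiples of 100: 1 (not leap unless ÷400).
Multiples of 400: 0.
Leap years = 19 − 1 + 0 = 18.

18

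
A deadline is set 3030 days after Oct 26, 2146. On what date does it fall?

+365 (one year) → Oct 26, 2147 (2665 left).
+366 (one year; includes Feb 29, 2148) → Oct 26, 2148 (2299 left).
+365 (one year) → Oct 26, 2149 (1934 left).
+365 (one year) → Oct 26, 2150 (1569 left).
+365 (one year) → Oct 26, 2151 (1204 left).
+366 (one year; includes Feb 29, 2152) → Oct 26, 2152 (838 left).
+365 (one year) → Oct 26, 2153 (473 left).
+365 (one year) → Oct 26, 2154 (108 left).
Oct has 31 days: +6 → Nov 1, 2154 (102 left).
Nov has 30 days: +30 → Dec 1, 2154 (72 left).
Dec has 31 days: +31 → Jan 1, 2155 (41 left).
Jan has 31 days: +31 → Feb 1, 2155 (10 left).
+10 → Feb 11, 2155.

February 11, 2155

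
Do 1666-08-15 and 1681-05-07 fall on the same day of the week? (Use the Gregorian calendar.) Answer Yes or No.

From Aug 15, 1666 to May 7, 1681 is 5379 days.
5379 mod 7 = 3, so they are different weekdays.
(Aug 15, 1666 is a Sunday; May 7, 1681 is a Wednesday.)

No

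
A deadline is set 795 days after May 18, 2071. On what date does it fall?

+366 (one year; includes Feb 29, 2072) → May 18, 2072 (429 left).
+365 (one year) → May 18, 2073 (64 left).
May has 31 days: +14 → Jun 1, 2073 (50 left).
Jun has 30 days: +30 → Jul 1, 2073 (20 left).
+20 → Jul 21, 2073.

July 21, 2073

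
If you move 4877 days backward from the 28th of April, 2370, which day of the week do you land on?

Thursday

Apr 28, 2370 is a Tuesday.
4877 mod 7 = 5, so 4877 days before a Tuesday is Tuesday − 5 = Thursday.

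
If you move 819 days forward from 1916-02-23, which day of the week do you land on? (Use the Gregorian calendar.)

First find the weekday of Feb 23, 1916. Doomsday rule: the anchor day for the 1900s is Wednesday. For year 16: 16÷12 = 1 r 4, and 4÷4 = 1, so 1+4+1 = 6.
Wednesday + 6 ≡ Tuesday — that's 1916's doomsday.
In February the doomsday date is Feb 29 (1916 is a leap year (divisible by 4)).
Feb 23 is 6 days before Feb 29; 6 mod 7 = 6, so Tuesday − 6 = Wednesday.
819 mod 7 = 0, so 819 days after a Wednesday is Wednesday + 0 = Wednesday.

Wednesday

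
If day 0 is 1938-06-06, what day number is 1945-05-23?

2543

Jun 6, 1938 → Jun 6, 1939: 365 days.
Jun 6, 1939 → Jun 6, 1940: 366 days (Feb 29, 1940 is in that span).
Jun 6, 1940 → Jun 6, 1941: 365 days.
Jun 6, 1941 → Jun 6, 1942: 365 days.
Jun 6, 1942 → Jun 6, 1943: 365 days.
Jun 6, 1943 → Jun 6, 1944: 366 days (Feb 29, 1944 is in that span).
Jun 6, 1944 → Jul 6, 1944: 30 days (June has 30).
Jul 6, 1944 → Aug 6, 1944: 31 days (July has 31).
Aug 6, 1944 → Sep 6, 1944: 31 days (August has 31).
Sep 6, 1944 → Oct 6, 1944: 30 days (September has 30).
Oct 6, 1944 → Nov 6, 1944: 31 days (October has 31).
Nov 6, 1944 → Dec 6, 1944: 30 days (November has 30).
Dec 6, 1944 → Jan 6, 1945: 31 days (December has 31).
Jan 6, 1945 → Feb 6, 1945: 31 days (January has 31).
Feb 6, 1945 → Mar 6, 1945: 28 days (February has 28).
Mar 6, 1945 → Apr 6, 1945: 31 days (March has 31).
Apr 6, 1945 → May 6, 1945: 30 days (April has 30).
May 6, 1945 → May 23, 1945: 17 days.
Total: 2543 days.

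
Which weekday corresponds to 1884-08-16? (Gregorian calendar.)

Saturday

Doomsday rule: the anchor day for the 1800s is Friday. For year 84: 84÷12 = 7 r 0, and 0÷4 = 0, so 7+0+0 = 7.
Friday + 7 ≡ Friday — that's 1884's doomsday.
In August the doomsday date is Aug 8.
Aug 16 is 8 days after Aug 8; 8 mod 7 = 1, so Friday + 1 = Saturday.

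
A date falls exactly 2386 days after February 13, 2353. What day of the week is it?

Thursday

Feb 13, 2353 is a Friday.
2386 mod 7 = 6, so 2386 days after a Friday is Friday + 6 = Thursday.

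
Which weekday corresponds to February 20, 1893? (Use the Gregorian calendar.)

Doomsday rule: the anchor day for the 1800s is Friday. For year 93: 93÷12 = 7 r 9, and 9÷4 = 2, so 7+9+2 = 18.
Friday + 18 ≡ Tuesday — that's 1893's doomsday.
In February the doomsday date is Feb 28 (1893 is not a leap year).
Feb 20 is 8 days before Feb 28; 8 mod 7 = 1, so Tuesday − 1 = Monday.

Monday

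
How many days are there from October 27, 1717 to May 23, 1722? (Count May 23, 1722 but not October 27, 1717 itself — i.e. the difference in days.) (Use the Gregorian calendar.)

1669

Oct 27, 1717 → Oct 27, 1718: 365 days.
Oct 27, 1718 → Oct 27, 1719: 365 days.
Oct 27, 1719 → Oct 27, 1720: 366 days (Feb 29, 1720 is in that span).
Oct 27, 1720 → Oct 27, 1721: 365 days.
Oct 27, 1721 → Nov 27, 1721: 31 days (October has 31).
Nov 27, 1721 → Dec 27, 1721: 30 days (November has 30).
Dec 27, 1721 → Jan 27, 1722: 31 days (December has 31).
Jan 27, 1722 → Feb 27, 1722: 31 days (January has 31).
Feb 27, 1722 → Mar 27, 1722: 28 days (February has 28).
Mar 27, 1722 → Apr 27, 1722: 31 days (March has 31).
Apr 27, 1722 → May 23, 1722: 26 days.
Total: 1669 days.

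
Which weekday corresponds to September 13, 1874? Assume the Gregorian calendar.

Doomsday rule: the anchor day for the 1800s is Friday. For year 74: 74÷12 = 6 r 2, and 2÷4 = 0, so 6+2+0 = 8.
Friday + 8 ≡ Saturday — that's 1874's doomsday.
In September the doomsday date is Sep 5.
Sep 13 is 8 days after Sep 5; 8 mod 7 = 1, so Saturday + 1 = Sunday.

Sunday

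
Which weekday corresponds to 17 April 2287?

Doomsday rule: the anchor day for the 2200s is Friday. For year 87: 87÷12 = 7 r 3, and 3÷4 = 0, so 7+3+0 = 10.
Friday + 10 ≡ Monday — that's 2287's doomsday.
In April the doomsday date is Apr 4.
Apr 17 is 13 days after Apr 4; 13 mod 7 = 6, so Monday + 6 = Sunday.

Sunday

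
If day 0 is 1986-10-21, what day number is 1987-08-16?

Oct 21, 1986 → Nov 21, 1986: 31 days (October has 31).
Nov 21, 1986 → Dec 21, 1986: 30 days (November has 30).
Dec 21, 1986 → Jan 21, 1987: 31 days (December has 31).
Jan 21, 1987 → Feb 21, 1987: 31 days (January has 31).
Feb 21, 1987 → Mar 21, 1987: 28 days (February has 28).
Mar 21, 1987 → Apr 21, 1987: 31 days (March has 31).
Apr 21, 1987 → May 21, 1987: 30 days (April has 30).
May 21, 1987 → Jun 21, 1987: 31 days (May has 31).
Jun 21, 1987 → Jul 21, 1987: 30 days (June has 30).
Jul 21, 1987 → Aug 16, 1987: 26 days.
Total: 299 days.

299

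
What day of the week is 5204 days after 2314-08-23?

Aug 23, 2314 is a Sunday.
5204 mod 7 = 3, so 5204 days after a Sunday is Sunday + 3 = Wednesday.

Wednesday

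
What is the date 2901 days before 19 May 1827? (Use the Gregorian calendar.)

June 9, 1819

−365 (one year) → May 19, 1826 (2536 left).
−365 (one year) → May 19, 1825 (2171 left).
−365 (one year) → May 19, 1824 (1806 left).
−366 (one year; includes Feb 29, 1824) → May 19, 1823 (1440 left).
−365 (one year) → May 19, 1822 (1075 left).
−365 (one year) → May 19, 1821 (710 left).
−365 (one year) → May 19, 1820 (345 left).
−19 → Apr 30, 1820 (end of Apr, 30 days; 326 left).
−30 → Mar 31, 1820 (end of Mar, 31 days; 296 left).
−31 → Feb 29, 1820 (end of Feb, 29 days; 265 left).
−29 → Jan 31, 1820 (end of Jan, 31 days; 236 left).
−31 → Dec 31, 1819 (end of Dec, 31 days; 205 left).
−31 → Nov 30, 1819 (end of Nov, 30 days; 174 left).
−30 → Oct 31, 1819 (end of Oct, 31 days; 144 left).
−31 → Sep 30, 1819 (end of Sep, 30 days; 113 left).
−30 → Aug 31, 1819 (end of Aug, 31 days; 83 left).
−31 → Jul 31, 1819 (end of Jul, 31 days; 52 left).
−31 → Jun 30, 1819 (end of Jun, 30 days; 21 left).
−21 → Jun 9, 1819.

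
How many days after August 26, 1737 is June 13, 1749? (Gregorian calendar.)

Aug 26, 1737 → Aug 26, 1738: 365 days.
Aug 26, 1738 → Aug 26, 1739: 365 days.
Aug 26, 1739 → Aug 26, 1740: 366 days (Feb 29, 1740 is in that span).
Aug 26, 1740 → Aug 26, 1741: 365 days.
Aug 26, 1741 → Aug 26, 1742: 365 days.
Aug 26, 1742 → Aug 26, 1743: 365 days.
Aug 26, 1743 → Aug 26, 1744: 366 days (Feb 29, 1744 is in that span).
Aug 26, 1744 → Aug 26, 1745: 365 days.
Aug 26, 1745 → Aug 26, 1746: 365 days.
Aug 26, 1746 → Aug 26, 1747: 365 days.
Aug 26, 1747 → Aug 26, 1748: 366 days (Feb 29, 1748 is in that span).
Aug 26, 1748 → Sep 26, 1748: 31 days (August has 31).
Sep 26, 1748 → Oct 26, 1748: 30 days (September has 30).
Oct 26, 1748 → Nov 26, 1748: 31 days (October has 31).
Nov 26, 1748 → Dec 26, 1748: 30 days (November has 30).
Dec 26, 1748 → Jan 26, 1749: 31 days (December has 31).
Jan 26, 1749 → Feb 26, 1749: 31 days (January has 31).
Feb 26, 1749 → Mar 26, 1749: 28 days (February has 28).
Mar 26, 1749 → Apr 26, 1749: 31 days (March has 31).
Apr 26, 1749 → May 26, 1749: 30 days (April has 30).
May 26, 1749 → Jun 13, 1749: 18 days.
Total: 4309 days.

4309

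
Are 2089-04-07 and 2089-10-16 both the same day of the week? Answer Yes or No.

No

From Apr 7, 2089 to Oct 16, 2089 is 192 days.
192 mod 7 = 3, so they are different weekdays.
(Apr 7, 2089 is a Thursday; Oct 16, 2089 is a Sunday.)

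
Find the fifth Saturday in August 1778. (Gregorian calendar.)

August 29, 1778

August 1, 1778 is a Saturday.
The first Saturday is therefore August 1 (same day).
The fifth Saturday is 1 + 4×7 = August 29.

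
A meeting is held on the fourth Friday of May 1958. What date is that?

May 23, 1958

May 1, 1958 is a Thursday.
The first Friday is therefore May 2 (1 days later).
The fourth Friday is 2 + 3×7 = May 23.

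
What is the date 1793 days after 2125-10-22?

+365 (one year) → Oct 22, 2126 (1428 left).
+365 (one year) → Oct 22, 2127 (1063 left).
+366 (one year; includes Feb 29, 2128) → Oct 22, 2128 (697 left).
+365 (one year) → Oct 22, 2129 (332 left).
Oct has 31 days: +10 → Nov 1, 2129 (322 left).
Nov has 30 days: +30 → Dec 1, 2129 (292 left).
Dec has 31 days: +31 → Jan 1, 2130 (261 left).
Jan has 31 days: +31 → Feb 1, 2130 (230 left).
Feb has 28 days: +28 → Mar 1, 2130 (202 left).
Mar has 31 days: +31 → Apr 1, 2130 (171 left).
Apr has 30 days: +30 → May 1, 2130 (141 left).
May has 31 days: +31 → Jun 1, 2130 (110 left).
Jun has 30 days: +30 → Jul 1, 2130 (80 left).
Jul has 31 days: +31 → Aug 1, 2130 (49 left).
Aug has 31 days: +31 → Sep 1, 2130 (18 left).
+18 → Sep 19, 2130.

September 19, 2130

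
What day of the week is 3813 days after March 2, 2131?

Wednesday

Mar 2, 2131 is a Friday.
3813 mod 7 = 5, so 3813 days after a Friday is Friday + 5 = Wednesday.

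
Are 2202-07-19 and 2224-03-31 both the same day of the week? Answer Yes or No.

No

From Jul 19, 2202 to Mar 31, 2224 is 7926 days.
7926 mod 7 = 2, so they are different weekdays.
(Jul 19, 2202 is a Monday; Mar 31, 2224 is a Wednesday.)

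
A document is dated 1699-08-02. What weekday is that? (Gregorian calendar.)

Doomsday rule: the anchor day for the 1600s is Tuesday. For year 99: 99÷12 = 8 r 3, and 3÷4 = 0, so 8+3+0 = 11.
Tuesday + 11 ≡ Saturday — that's 1699's doomsday.
In August the doomsday date is Aug 8.
Aug 2 is 6 days before Aug 8; 6 mod 7 = 6, so Saturday − 6 = Sunday.

Sunday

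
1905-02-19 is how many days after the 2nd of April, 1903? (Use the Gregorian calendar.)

689

Apr 2, 1903 → Apr 2, 1904: 366 days (Feb 29, 1904 is in that span).
Apr 2, 1904 → May 2, 1904: 30 days (April has 30).
May 2, 1904 → Jun 2, 1904: 31 days (May has 31).
Jun 2, 1904 → Jul 2, 1904: 30 days (June has 30).
Jul 2, 1904 → Aug 2, 1904: 31 days (July has 31).
Aug 2, 1904 → Sep 2, 1904: 31 days (August has 31).
Sep 2, 1904 → Oct 2, 1904: 30 days (September has 30).
Oct 2, 1904 → Nov 2, 1904: 31 days (October has 31).
Nov 2, 1904 → Dec 2, 1904: 30 days (November has 30).
Dec 2, 1904 → Jan 2, 1905: 31 days (December has 31).
Jan 2, 1905 → Feb 2, 1905: 31 days (January has 31).
Feb 2, 1905 → Feb 19, 1905: 17 days.
Total: 689 days.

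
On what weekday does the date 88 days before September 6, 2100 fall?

First find the weekday of Sep 6, 2100. Doomsday rule: the anchor day for the 2100s is Sunday. For year 00: 0÷12 = 0 r 0, and 0÷4 = 0, so 0+0+0 = 0.
Sunday + 0 ≡ Sunday — that's 2100's doomsday.
In September the doomsday date is Sep 5.
Sep 6 is 1 day after Sep 5; 1 mod 7 = 1, so Sunday + 1 = Monday.
88 mod 7 = 4, so 88 days before a Monday is Monday − 4 = Thursday.

Thursday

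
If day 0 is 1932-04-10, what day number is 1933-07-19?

Apr 10, 1932 → Apr 10, 1933: 365 days.
Apr 10, 1933 → May 10, 1933: 30 days (April has 30).
May 10, 1933 → Jun 10, 1933: 31 days (May has 31).
Jun 10, 1933 → Jul 10, 1933: 30 days (June has 30).
Jul 10, 1933 → Jul 19, 1933: 9 days.
Total: 465 days.

465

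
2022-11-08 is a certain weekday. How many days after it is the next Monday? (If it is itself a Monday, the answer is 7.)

Nov 8, 2022 is a Tuesday.
From Tuesday to the next Monday is 6 days.

6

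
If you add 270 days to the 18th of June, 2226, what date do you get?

March 15, 2227

Jun has 30 days: +13 → Jul 1, 2226 (257 left).
Jul has 31 days: +31 → Aug 1, 2226 (226 left).
Aug has 31 days: +31 → Sep 1, 2226 (195 left).
Sep has 30 days: +30 → Oct 1, 2226 (165 left).
Oct has 31 days: +31 → Nov 1, 2226 (134 left).
Nov has 30 days: +30 → Dec 1, 2226 (104 left).
Dec has 31 days: +31 → Jan 1, 2227 (73 left).
Jan has 31 days: +31 → Feb 1, 2227 (42 left).
Feb has 28 days: +28 → Mar 1, 2227 (14 left).
+14 → Mar 15, 2227.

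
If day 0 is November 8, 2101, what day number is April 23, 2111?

3453

Nov 8, 2101 → Nov 8, 2102: 365 days.
Nov 8, 2102 → Nov 8, 2103: 365 days.
Nov 8, 2103 → Nov 8, 2104: 366 days (Feb 29, 2104 is in that span).
Nov 8, 2104 → Nov 8, 2105: 365 days.
Nov 8, 2105 → Nov 8, 2106: 365 days.
Nov 8, 2106 → Nov 8, 2107: 365 days.
Nov 8, 2107 → Nov 8, 2108: 366 days (Feb 29, 2108 is in that span).
Nov 8, 2108 → Nov 8, 2109: 365 days.
Nov 8, 2109 → Nov 8, 2110: 365 days.
Nov 8, 2110 → Dec 8, 2110: 30 days (November has 30).
Dec 8, 2110 → Jan 8, 2111: 31 days (December has 31).
Jan 8, 2111 → Feb 8, 2111: 31 days (January has 31).
Feb 8, 2111 → Mar 8, 2111: 28 days (February has 28).
Mar 8, 2111 → Apr 8, 2111: 31 days (March has 31).
Apr 8, 2111 → Apr 23, 2111: 15 days.
Total: 3453 days.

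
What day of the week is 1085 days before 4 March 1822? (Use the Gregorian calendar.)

Mar 4, 1822 is a Monday.
1085 mod 7 = 0, so 1085 days before a Monday is Monday − 0 = Monday.

Monday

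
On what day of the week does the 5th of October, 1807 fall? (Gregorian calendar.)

Monday

Doomsday rule: the anchor day for the 1800s is Friday. For year 07: 7÷12 = 0 r 7, and 7÷4 = 1, so 0+7+1 = 8.
Friday + 8 ≡ Saturday — that's 1807's doomsday.
In October the doomsday date is Oct 10.
Oct 5 is 5 days before Oct 10; 5 mod 7 = 5, so Saturday − 5 = Monday.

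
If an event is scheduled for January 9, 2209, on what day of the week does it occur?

Doomsday rule: the anchor day for the 2200s is Friday. For year 09: 9÷12 = 0 r 9, and 9÷4 = 2, so 0+9+2 = 11.
Friday + 11 ≡ Tuesday — that's 2209's doomsday.
In January the doomsday date is Jan 3 (2209 is not a leap year).
Jan 9 is 6 days after Jan 3; 6 mod 7 = 6, so Tuesday + 6 = Monday.

Monday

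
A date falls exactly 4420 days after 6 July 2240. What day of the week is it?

Thursday

First find the weekday of Jul 6, 2240. Doomsday rule: the anchor day for the 2200s is Friday. For year 40: 40÷12 = 3 r 4, and 4÷4 = 1, so 3+4+1 = 8.
Friday + 8 ≡ Saturday — that's 2240's doomsday.
In July the doomsday date is Jul 11.
Jul 6 is 5 days before Jul 11; 5 mod 7 = 5, so Saturday − 5 = Monday.
4420 mod 7 = 3, so 4420 days after a Monday is Monday + 3 = Thursday.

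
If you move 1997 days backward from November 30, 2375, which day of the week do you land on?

Friday

First find the weekday of Nov 30, 2375. Doomsday rule: the anchor day for the 2300s is Wednesday. For year 75: 75÷12 = 6 r 3, and 3÷4 = 0, so 6+3+0 = 9.
Wednesday + 9 ≡ Friday — that's 2375's doomsday.
In November the doomsday date is Nov 7.
Nov 30 is 23 days after Nov 7; 23 mod 7 = 2, so Friday + 2 = Sunday.
1997 mod 7 = 2, so 1997 days before a Sunday is Sunday − 2 = Friday.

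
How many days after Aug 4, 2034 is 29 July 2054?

7299

Aug 4, 2034 → Aug 4, 2035: 365 days.
Aug 4, 2035 → Aug 4, 2036: 366 days (Feb 29, 2036 is in that span).
Aug 4, 2036 → Aug 4, 2037: 365 days.
Aug 4, 2037 → Aug 4, 2038: 365 days.
Aug 4, 2038 → Aug 4, 2039: 365 days.
Aug 4, 2039 → Aug 4, 2040: 366 days (Feb 29, 2040 is in that span).
Aug 4, 2040 → Aug 4, 2041: 365 days.
Aug 4, 2041 → Aug 4, 2042: 365 days.
Aug 4, 2042 → Aug 4, 2043: 365 days.
Aug 4, 2043 → Aug 4, 2044: 366 days (Feb 29, 2044 is in that span).
Aug 4, 2044 → Aug 4, 2045: 365 days.
Aug 4, 2045 → Aug 4, 2046: 365 days.
Aug 4, 2046 → Aug 4, 2047: 365 days.
Aug 4, 2047 → Aug 4, 2048: 366 days (Feb 29, 2048 is in that span).
Aug 4, 2048 → Aug 4, 2049: 365 days.
Aug 4, 2049 → Aug 4, 2050: 365 days.
Aug 4, 2050 → Aug 4, 2051: 365 days.
Aug 4, 2051 → Aug 4, 2052: 366 days (Feb 29, 2052 is in that span).
Aug 4, 2052 → Aug 4, 2053: 365 days.
Aug 4, 2053 → Sep 4, 2053: 31 days (August has 31).
Sep 4, 2053 → Oct 4, 2053: 30 days (September has 30).
Oct 4, 2053 → Nov 4, 2053: 31 days (October has 31).
Nov 4, 2053 → Dec 4, 2053: 30 days (November has 30).
Dec 4, 2053 → Jan 4, 2054: 31 days (December has 31).
Jan 4, 2054 → Feb 4, 2054: 31 days (January has 31).
Feb 4, 2054 → Mar 4, 2054: 28 days (February has 28).
Mar 4, 2054 → Apr 4, 2054: 31 days (March has 31).
Apr 4, 2054 → May 4, 2054: 30 days (April has 30).
May 4, 2054 → Jun 4, 2054: 31 days (May has 31).
Jun 4, 2054 → Jul 4, 2054: 30 days (June has 30).
Jul 4, 2054 → Jul 29, 2054: 25 days.
Total: 7299 days.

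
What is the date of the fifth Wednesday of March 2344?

March 1, 2344 is a Wednesday.
The first Wednesday is therefore March 1 (same day).
The fifth Wednesday is 1 + 4×7 = March 29.

March 29, 2344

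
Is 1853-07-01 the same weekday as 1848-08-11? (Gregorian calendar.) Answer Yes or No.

Yes

From Aug 11, 1848 to Jul 1, 1853 is 1785 days.
1785 mod 7 = 0, so they are the same weekday.
(Aug 11, 1848 is a Friday; Jul 1, 1853 is a Friday.)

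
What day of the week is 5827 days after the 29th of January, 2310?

First find the weekday of Jan 29, 2310. Doomsday rule: the anchor day for the 2300s is Wednesday. For year 10: 10÷12 = 0 r 10, and 10÷4 = 2, so 0+10+2 = 12.
Wednesday + 12 ≡ Monday — that's 2310's doomsday.
In January the doomsday date is Jan 3 (2310 is not a leap year).
Jan 29 is 26 days after Jan 3; 26 mod 7 = 5, so Monday + 5 = Saturday.
5827 mod 7 = 3, so 5827 days after a Saturday is Saturday + 3 = Tuesday.

Tuesday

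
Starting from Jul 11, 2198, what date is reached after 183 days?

Jul has 31 days: +21 → Aug 1, 2198 (162 left).
Aug has 31 days: +31 → Sep 1, 2198 (131 left).
Sep has 30 days: +30 → Oct 1, 2198 (101 left).
Oct has 31 days: +31 → Nov 1, 2198 (70 left).
Nov has 30 days: +30 → Dec 1, 2198 (40 left).
Dec has 31 days: +31 → Jan 1, 2199 (9 left).
+9 → Jan 10, 2199.

January 10, 2199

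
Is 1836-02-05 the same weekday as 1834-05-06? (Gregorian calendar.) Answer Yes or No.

From May 6, 1834 to Feb 5, 1836 is 640 days.
640 mod 7 = 3, so they are different weekdays.
(May 6, 1834 is a Tuesday; Feb 5, 1836 is a Friday.)

No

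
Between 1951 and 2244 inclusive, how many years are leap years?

Multiples of 4 in [1951,2244]: 74.
Of those, multiples of 100: 3 (not leap unless ÷400).
Multiples of 400: 1.
Leap years = 74 − 3 + 1 = 72.

72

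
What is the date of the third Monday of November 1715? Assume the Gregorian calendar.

November 1, 1715 is a Friday.
The first Monday is therefore November 4 (3 days later).
The third Monday is 4 + 2×7 = November 18.

November 18, 1715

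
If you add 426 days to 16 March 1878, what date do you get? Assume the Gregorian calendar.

+365 (one year) → Mar 16, 1879 (61 left).
Mar has 31 days: +16 → Apr 1, 1879 (45 left).
Apr has 30 days: +30 → May 1, 1879 (15 left).
+15 → May 16, 1879.

May 16, 1879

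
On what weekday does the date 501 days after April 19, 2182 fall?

First find the weekday of Apr 19, 2182. Doomsday rule: the anchor day for the 2100s is Sunday. For year 82: 82÷12 = 6 r 10, and 10÷4 = 2, so 6+10+2 = 18.
Sunday + 18 ≡ Thursday — that's 2182's doomsday.
In April the doomsday date is Apr 4.
Apr 19 is 15 days after Apr 4; 15 mod 7 = 1, so Thursday + 1 = Friday.
501 mod 7 = 4, so 501 days after a Friday is Friday + 4 = Tuesday.

Tuesday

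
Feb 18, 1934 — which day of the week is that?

Doomsday rule: the anchor day for the 1900s is Wednesday. For year 34: 34÷12 = 2 r 10, and 10÷4 = 2, so 2+10+2 = 14.
Wednesday + 14 ≡ Wednesday — that's 1934's doomsday.
In February the doomsday date is Feb 28 (1934 is not a leap year).
Feb 18 is 10 days before Feb 28; 10 mod 7 = 3, so Wednesday − 3 = Sunday.

Sunday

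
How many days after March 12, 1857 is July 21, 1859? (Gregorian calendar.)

861

Mar 12, 1857 → Mar 12, 1858: 365 days.
Mar 12, 1858 → Mar 12, 1859: 365 days.
Mar 12, 1859 → Apr 12, 1859: 31 days (March has 31).
Apr 12, 1859 → May 12, 1859: 30 days (April has 30).
May 12, 1859 → Jun 12, 1859: 31 days (May has 31).
Jun 12, 1859 → Jul 12, 1859: 30 days (June has 30).
Jul 12, 1859 → Jul 21, 1859: 9 days.
Total: 861 days.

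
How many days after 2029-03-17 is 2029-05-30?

Mar 17, 2029 → Apr 17, 2029: 31 days (March has 31).
Apr 17, 2029 → May 17, 2029: 30 days (April has 30).
May 17, 2029 → May 30, 2029: 13 days.
Total: 74 days.

74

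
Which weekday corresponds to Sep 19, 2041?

Thursday

Doomsday rule: the anchor day for the 2000s is Tuesday. For year 41: 41÷12 = 3 r 5, and 5÷4 = 1, so 3+5+1 = 9.
Tuesday + 9 ≡ Thursday — that's 2041's doomsday.
In September the doomsday date is Sep 5.
Sep 19 is 14 days after Sep 5; 14 mod 7 = 0, so Thursday + 0 = Thursday.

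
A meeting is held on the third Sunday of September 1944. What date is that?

September 17, 1944

September 1, 1944 is a Friday.
The first Sunday is therefore September 3 (2 days later).
The third Sunday is 3 + 2×7 = September 17.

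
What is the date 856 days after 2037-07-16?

November 19, 2039

+365 (one year) → Jul 16, 2038 (491 left).
+365 (one year) → Jul 16, 2039 (126 left).
Jul has 31 days: +16 → Aug 1, 2039 (110 left).
Aug has 31 days: +31 → Sep 1, 2039 (79 left).
Sep has 30 days: +30 → Oct 1, 2039 (49 left).
Oct has 31 days: +31 → Nov 1, 2039 (18 left).
+18 → Nov 19, 2039.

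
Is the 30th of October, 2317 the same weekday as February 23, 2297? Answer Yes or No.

Yes

From Feb 23, 2297 to Oct 30, 2317 is 7553 days.
7553 mod 7 = 0, so they are the same weekday.
(Feb 23, 2297 is a Tuesday; Oct 30, 2317 is a Tuesday.)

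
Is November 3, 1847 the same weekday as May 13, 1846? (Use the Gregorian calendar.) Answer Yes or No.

Yes

From May 13, 1846 to Nov 3, 1847 is 539 days.
539 mod 7 = 0, so they are the same weekday.
(May 13, 1846 is a Wednesday; Nov 3, 1847 is a Wednesday.)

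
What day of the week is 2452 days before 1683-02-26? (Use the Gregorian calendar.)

First find the weekday of Feb 26, 1683. Doomsday rule: the anchor day for the 1600s is Tuesday. For year 83: 83÷12 = 6 r 11, and 11÷4 = 2, so 6+11+2 = 19.
Tuesday + 19 ≡ Sunday — that's 1683's doomsday.
In February the doomsday date is Feb 28 (1683 is not a leap year).
Feb 26 is 2 days before Feb 28; 2 mod 7 = 2, so Sunday − 2 = Friday.
2452 mod 7 = 2, so 2452 days before a Friday is Friday − 2 = Wednesday.

Wednesday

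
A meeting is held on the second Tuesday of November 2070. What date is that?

November 1, 2070 is a Saturday.
The first Tuesday is therefore November 4 (3 days later).
The second Tuesday is 4 + 1×7 = November 11.

November 11, 2070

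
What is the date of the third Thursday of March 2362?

March 1, 2362 is a Thursday.
The first Thursday is therefore March 1 (same day).
The third Thursday is 1 + 2×7 = March 15.

March 15, 2362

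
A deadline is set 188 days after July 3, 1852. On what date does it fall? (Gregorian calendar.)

Jul has 31 days: +29 → Aug 1, 1852 (159 left).
Aug has 31 days: +31 → Sep 1, 1852 (128 left).
Sep has 30 days: +30 → Oct 1, 1852 (98 left).
Oct has 31 days: +31 → Nov 1, 1852 (67 left).
Nov has 30 days: +30 → Dec 1, 1852 (37 left).
Dec has 31 days: +31 → Jan 1, 1853 (6 left).
+6 → Jan 7, 1853.

January 7, 1853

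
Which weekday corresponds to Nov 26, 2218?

Thursday

Doomsday rule: the anchor day for the 2200s is Friday. For year 18: 18÷12 = 1 r 6, and 6÷4 = 1, so 1+6+1 = 8.
Friday + 8 ≡ Saturday — that's 2218's doomsday.
In November the doomsday date is Nov 7.
Nov 26 is 19 days after Nov 7; 19 mod 7 = 5, so Saturday + 5 = Thursday.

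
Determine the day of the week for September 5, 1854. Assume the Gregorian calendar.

Tuesday

Doomsday rule: the anchor day for the 1800s is Friday. For year 54: 54÷12 = 4 r 6, and 6÷4 = 1, so 4+6+1 = 11.
Friday + 11 ≡ Tuesday — that's 1854's doomsday.
In September the doomsday date is Sep 5.
Sep 5 is the doomsday itself: Tuesday.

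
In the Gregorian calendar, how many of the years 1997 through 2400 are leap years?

Multiples of 4 in [1997,2400]: 101.
Of those, multiples of 100: 5 (not leap unless ÷400).
Multiples of 400: 2.
Leap years = 101 − 5 + 2 = 98.

98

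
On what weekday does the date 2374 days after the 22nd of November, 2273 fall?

First find the weekday of Nov 22, 2273. Doomsday rule: the anchor day for the 2200s is Friday. For year 73: 73÷12 = 6 r 1, and 1÷4 = 0, so 6+1+0 = 7.
Friday + 7 ≡ Friday — that's 2273's doomsday.
In November the doomsday date is Nov 7.
Nov 22 is 15 days after Nov 7; 15 mod 7 = 1, so Friday + 1 = Saturday.
2374 mod 7 = 1, so 2374 days after a Saturday is Saturday + 1 = Sunday.

Sunday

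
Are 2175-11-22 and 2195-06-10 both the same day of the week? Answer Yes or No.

Yes

From Nov 22, 2175 to Jun 10, 2195 is 7140 days.
7140 mod 7 = 0, so they are the same weekday.
(Nov 22, 2175 is a Wednesday; Jun 10, 2195 is a Wednesday.)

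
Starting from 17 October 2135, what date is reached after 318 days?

Oct has 31 days: +15 → Nov 1, 2135 (303 left).
Nov has 30 days: +30 → Dec 1, 2135 (273 left).
Dec has 31 days: +31 → Jan 1, 2136 (242 left).
Jan has 31 days: +31 → Feb 1, 2136 (211 left).
Feb has 29 days: +29 → Mar 1, 2136 (182 left).
Mar has 31 days: +31 → Apr 1, 2136 (151 left).
Apr has 30 days: +30 → May 1, 2136 (121 left).
May has 31 days: +31 → Jun 1, 2136 (90 left).
Jun has 30 days: +30 → Jul 1, 2136 (60 left).
Jul has 31 days: +31 → Aug 1, 2136 (29 left).
+29 → Aug 30, 2136.

August 30, 2136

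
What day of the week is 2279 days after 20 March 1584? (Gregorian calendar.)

First find the weekday of Mar 20, 1584. Doomsday rule: the anchor day for the 1500s is Wednesday. For year 84: 84÷12 = 7 r 0, and 0÷4 = 0, so 7+0+0 = 7.
Wednesday + 7 ≡ Wednesday — that's 1584's doomsday.
In March the doomsday date is Mar 14.
Mar 20 is 6 days after Mar 14; 6 mod 7 = 6, so Wednesday + 6 = Tuesday.
2279 mod 7 = 4, so 2279 days after a Tuesday is Tuesday + 4 = Saturday.

Saturday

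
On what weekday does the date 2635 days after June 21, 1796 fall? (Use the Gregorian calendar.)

First find the weekday of Jun 21, 1796. Doomsday rule: the anchor day for the 1700s is Sunday. For year 96: 96÷12 = 8 r 0, and 0÷4 = 0, so 8+0+0 = 8.
Sunday + 8 ≡ Monday — that's 1796's doomsday.
In June the doomsday date is Jun 6.
Jun 21 is 15 days after Jun 6; 15 mod 7 = 1, so Monday + 1 = Tuesday.
2635 mod 7 = 3, so 2635 days after a Tuesday is Tuesday + 3 = Friday.

Friday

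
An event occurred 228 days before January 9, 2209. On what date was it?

May 26, 2208

−9 → Dec 31, 2208 (end of Dec, 31 days; 219 left).
−31 → Nov 30, 2208 (end of Nov, 30 days; 188 left).
−30 → Oct 31, 2208 (end of Oct, 31 days; 158 left).
−31 → Sep 30, 2208 (end of Sep, 30 days; 127 left).
−30 → Aug 31, 2208 (end of Aug, 31 days; 97 left).
−31 → Jul 31, 2208 (end of Jul, 31 days; 66 left).
−31 → Jun 30, 2208 (end of Jun, 30 days; 35 left).
−30 → May 31, 2208 (end of May, 31 days; 5 left).
−5 → May 26, 2208.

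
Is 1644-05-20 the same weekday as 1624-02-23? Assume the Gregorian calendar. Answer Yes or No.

Yes

From Feb 23, 1624 to May 20, 1644 is 7392 days.
7392 mod 7 = 0, so they are the same weekday.
(Feb 23, 1624 is a Friday; May 20, 1644 is a Friday.)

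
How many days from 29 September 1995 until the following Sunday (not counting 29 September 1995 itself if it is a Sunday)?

Sep 29, 1995 is a Friday.
From Friday to the next Sunday is 2 days.

2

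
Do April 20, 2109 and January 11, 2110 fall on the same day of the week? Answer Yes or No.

From Apr 20, 2109 to Jan 11, 2110 is 266 days.
266 mod 7 = 0, so they are the same weekday.
(Apr 20, 2109 is a Saturday; Jan 11, 2110 is a Saturday.)

Yes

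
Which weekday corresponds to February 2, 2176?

Friday

Doomsday rule: the anchor day for the 2100s is Sunday. For year 76: 76÷12 = 6 r 4, and 4÷4 = 1, so 6+4+1 = 11.
Sunday + 11 ≡ Thursday — that's 2176's doomsday.
In February the doomsday date is Feb 29 (2176 is a leap year (divisible by 4)).
Feb 2 is 27 days before Feb 29; 27 mod 7 = 6, so Thursday − 6 = Friday.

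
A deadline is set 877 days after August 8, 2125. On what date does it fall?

January 2, 2128

+365 (one year) → Aug 8, 2126 (512 left).
+365 (one year) → Aug 8, 2127 (147 left).
Aug has 31 days: +24 → Sep 1, 2127 (123 left).
Sep has 30 days: +30 → Oct 1, 2127 (93 left).
Oct has 31 days: +31 → Nov 1, 2127 (62 left).
Nov has 30 days: +30 → Dec 1, 2127 (32 left).
Dec has 31 days: +31 → Jan 1, 2128 (1 left).
+1 → Jan 2, 2128.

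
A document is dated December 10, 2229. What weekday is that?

Doomsday rule: the anchor day for the 2200s is Friday. For year 29: 29÷12 = 2 r 5, and 5÷4 = 1, so 2+5+1 = 8.
Friday + 8 ≡ Saturday — that's 2229's doomsday.
In December the doomsday date is Dec 12.
Dec 10 is 2 days before Dec 12; 2 mod 7 = 2, so Saturday − 2 = Thursday.

Thursday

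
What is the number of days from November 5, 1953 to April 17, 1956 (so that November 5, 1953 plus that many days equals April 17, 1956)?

894

Nov 5, 1953 → Nov 5, 1954: 365 days.
Nov 5, 1954 → Nov 5, 1955: 365 days.
Nov 5, 1955 → Dec 5, 1955: 30 days (November has 30).
Dec 5, 1955 → Jan 5, 1956: 31 days (December has 31).
Jan 5, 1956 → Feb 5, 1956: 31 days (January has 31).
Feb 5, 1956 → Mar 5, 1956: 29 days (February has 29).
Mar 5, 1956 → Apr 5, 1956: 31 days (March has 31).
Apr 5, 1956 → Apr 17, 1956: 12 days.
Total: 894 days.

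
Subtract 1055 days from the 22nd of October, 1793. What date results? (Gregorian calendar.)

−365 (one year) → Oct 22, 1792 (690 left).
−366 (one year; includes Feb 29, 1792) → Oct 22, 1791 (324 left).
−22 → Sep 30, 1791 (end of Sep, 30 days; 302 left).
−30 → Aug 31, 1791 (end of Aug, 31 days; 272 left).
−31 → Jul 31, 1791 (end of Jul, 31 days; 241 left).
−31 → Jun 30, 1791 (end of Jun, 30 days; 210 left).
−30 → May 31, 1791 (end of May, 31 days; 180 left).
−31 → Apr 30, 1791 (end of Apr, 30 days; 149 left).
−30 → Mar 31, 1791 (end of Mar, 31 days; 119 left).
−31 → Feb 28, 1791 (end of Feb, 28 days; 88 left).
−28 → Jan 31, 1791 (end of Jan, 31 days; 60 left).
−31 → Dec 31, 1790 (end of Dec, 31 days; 29 left).
−29 → Dec 2, 1790.

December 2, 1790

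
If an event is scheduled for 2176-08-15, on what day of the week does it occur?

Thursday

Doomsday rule: the anchor day for the 2100s is Sunday. For year 76: 76÷12 = 6 r 4, and 4÷4 = 1, so 6+4+1 = 11.
Sunday + 11 ≡ Thursday — that's 2176's doomsday.
In August the doomsday date is Aug 8.
Aug 15 is 7 days after Aug 8; 7 mod 7 = 0, so Thursday + 0 = Thursday.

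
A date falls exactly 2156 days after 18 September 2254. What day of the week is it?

Monday

First find the weekday of Sep 18, 2254. Doomsday rule: the anchor day for the 2200s is Friday. For year 54: 54÷12 = 4 r 6, and 6÷4 = 1, so 4+6+1 = 11.
Friday + 11 ≡ Tuesday — that's 2254's doomsday.
In September the doomsday date is Sep 5.
Sep 18 is 13 days after Sep 5; 13 mod 7 = 6, so Tuesday + 6 = Monday.
2156 mod 7 = 0, so 2156 days after a Monday is Monday + 0 = Monday.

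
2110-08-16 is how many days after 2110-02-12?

185

Feb 12, 2110 → Mar 12, 2110: 28 days (February has 28).
Mar 12, 2110 → Apr 12, 2110: 31 days (March has 31).
Apr 12, 2110 → May 12, 2110: 30 days (April has 30).
May 12, 2110 → Jun 12, 2110: 31 days (May has 31).
Jun 12, 2110 → Jul 12, 2110: 30 days (June has 30).
Jul 12, 2110 → Aug 12, 2110: 31 days (July has 31).
Aug 12, 2110 → Aug 16, 2110: 4 days.
Total: 185 days.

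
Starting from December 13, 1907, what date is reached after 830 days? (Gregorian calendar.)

+366 (one year; includes Feb 29, 1908) → Dec 13, 1908 (464 left).
+365 (one year) → Dec 13, 1909 (99 left).
Dec has 31 days: +19 → Jan 1, 1910 (80 left).
Jan has 31 days: +31 → Feb 1, 1910 (49 left).
Feb has 28 days: +28 → Mar 1, 1910 (21 left).
+21 → Mar 22, 1910.

March 22, 1910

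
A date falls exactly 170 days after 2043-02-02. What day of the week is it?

Wednesday

Feb 2, 2043 is a Monday.
170 mod 7 = 2, so 170 days after a Monday is Monday + 2 = Wednesday.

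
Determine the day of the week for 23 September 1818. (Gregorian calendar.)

Wednesday

Doomsday rule: the anchor day for the 1800s is Friday. For year 18: 18÷12 = 1 r 6, and 6÷4 = 1, so 1+6+1 = 8.
Friday + 8 ≡ Saturday — that's 1818's doomsday.
In September the doomsday date is Sep 5.
Sep 23 is 18 days after Sep 5; 18 mod 7 = 4, so Saturday + 4 = Wednesday.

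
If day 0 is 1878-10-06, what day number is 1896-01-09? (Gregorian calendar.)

Oct 6, 1878 → Oct 6, 1879: 365 days.
Oct 6, 1879 → Oct 6, 1880: 366 days (Feb 29, 1880 is in that span).
Oct 6, 1880 → Oct 6, 1881: 365 days.
Oct 6, 1881 → Oct 6, 1882: 365 days.
Oct 6, 1882 → Oct 6, 1883: 365 days.
Oct 6, 1883 → Oct 6, 1884: 366 days (Feb 29, 1884 is in that span).
Oct 6, 1884 → Oct 6, 1885: 365 days.
Oct 6, 1885 → Oct 6, 1886: 365 days.
Oct 6, 1886 → Oct 6, 1887: 365 days.
Oct 6, 1887 → Oct 6, 1888: 366 days (Feb 29, 1888 is in that span).
Oct 6, 1888 → Oct 6, 1889: 365 days.
Oct 6, 1889 → Oct 6, 1890: 365 days.
Oct 6, 1890 → Oct 6, 1891: 365 days.
Oct 6, 1891 → Oct 6, 1892: 366 days (Feb 29, 1892 is in that span).
Oct 6, 1892 → Oct 6, 1893: 365 days.
Oct 6, 1893 → Oct 6, 1894: 365 days.
Oct 6, 1894 → Oct 6, 1895: 365 days.
Oct 6, 1895 → Nov 6, 1895: 31 days (October has 31).
Nov 6, 1895 → Dec 6, 1895: 30 days (November has 30).
Dec 6, 1895 → Jan 6, 1896: 31 days (December has 31).
Jan 6, 1896 → Jan 9, 1896: 3 days.
Total: 6304 days.

6304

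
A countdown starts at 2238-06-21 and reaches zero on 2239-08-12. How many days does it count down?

Jun 21, 2238 → Jun 21, 2239: 365 days.
Jun 21, 2239 → Jul 21, 2239: 30 days (June has 30).
Jul 21, 2239 → Aug 12, 2239: 22 days.
Total: 417 days.

417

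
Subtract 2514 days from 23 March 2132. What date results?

−366 (one year; includes Feb 29, 2132) → Mar 23, 2131 (2148 left).
−365 (one year) → Mar 23, 2130 (1783 left).
−365 (one year) → Mar 23, 2129 (1418 left).
−365 (one year) → Mar 23, 2128 (1053 left).
−366 (one year; includes Feb 29, 2128) → Mar 23, 2127 (687 left).
−365 (one year) → Mar 23, 2126 (322 left).
−23 → Feb 28, 2126 (end of Feb, 28 days; 299 left).
−28 → Jan 31, 2126 (end of Jan, 31 days; 271 left).
−31 → Dec 31, 2125 (end of Dec, 31 days; 240 left).
−31 → Nov 30, 2125 (end of Nov, 30 days; 209 left).
−30 → Oct 31, 2125 (end of Oct, 31 days; 179 left).
−31 → Sep 30, 2125 (end of Sep, 30 days; 148 left).
−30 → Aug 31, 2125 (end of Aug, 31 days; 118 left).
−31 → Jul 31, 2125 (end of Jul, 31 days; 87 left).
−31 → Jun 30, 2125 (end of Jun, 30 days; 56 left).
−30 → May 31, 2125 (end of May, 31 days; 26 left).
−26 → May 5, 2125.

May 5, 2125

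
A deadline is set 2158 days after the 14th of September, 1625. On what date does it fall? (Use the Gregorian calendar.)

+365 (one year) → Sep 14, 1626 (1793 left).
+365 (one year) → Sep 14, 1627 (1428 left).
+366 (one year; includes Feb 29, 1628) → Sep 14, 1628 (1062 left).
+365 (one year) → Sep 14, 1629 (697 left).
+365 (one year) → Sep 14, 1630 (332 left).
Sep has 30 days: +17 → Oct 1, 1630 (315 left).
Oct has 31 days: +31 → Nov 1, 1630 (284 left).
Nov has 30 days: +30 → Dec 1, 1630 (254 left).
Dec has 31 days: +31 → Jan 1, 1631 (223 left).
Jan has 31 days: +31 → Feb 1, 1631 (192 left).
Feb has 28 days: +28 → Mar 1, 1631 (164 left).
Mar has 31 days: +31 → Apr 1, 1631 (133 left).
Apr has 30 days: +30 → May 1, 1631 (103 left).
May has 31 days: +31 → Jun 1, 1631 (72 left).
Jun has 30 days: +30 → Jul 1, 1631 (42 left).
Jul has 31 days: +31 → Aug 1, 1631 (11 left).
+11 → Aug 12, 1631.

August 12, 1631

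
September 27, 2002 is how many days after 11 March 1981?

Mar 11, 1981 → Mar 11, 1982: 365 days.
Mar 11, 1982 → Mar 11, 1983: 365 days.
Mar 11, 1983 → Mar 11, 1984: 366 days (Feb 29, 1984 is in that span).
Mar 11, 1984 → Mar 11, 1985: 365 days.
Mar 11, 1985 → Mar 11, 1986: 365 days.
Mar 11, 1986 → Mar 11, 1987: 365 days.
Mar 11, 1987 → Mar 11, 1988: 366 days (Feb 29, 1988 is in that span).
Mar 11, 1988 → Mar 11, 1989: 365 days.
Mar 11, 1989 → Mar 11, 1990: 365 days.
Mar 11, 1990 → Mar 11, 1991: 365 days.
Mar 11, 1991 → Mar 11, 1992: 366 days (Feb 29, 1992 is in that span).
Mar 11, 1992 → Mar 11, 1993: 365 days.
Mar 11, 1993 → Mar 11, 1994: 365 days.
Mar 11, 1994 → Mar 11, 1995: 365 days.
Mar 11, 1995 → Mar 11, 1996: 366 days (Feb 29, 1996 is in that span).
Mar 11, 1996 → Mar 11, 1997: 365 days.
Mar 11, 1997 → Mar 11, 1998: 365 days.
Mar 11, 1998 → Mar 11, 1999: 365 days.
Mar 11, 1999 → Mar 11, 2000: 366 days (Feb 29, 2000 is in that span).
Mar 11, 2000 → Mar 11, 2001: 365 days.
Mar 11, 2001 → Mar 11, 2002: 365 days.
Mar 11, 2002 → Apr 11, 2002: 31 days (March has 31).
Apr 11, 2002 → May 11, 2002: 30 days (April has 30).
May 11, 2002 → Jun 11, 2002: 31 days (May has 31).
Jun 11, 2002 → Jul 11, 2002: 30 days (June has 30).
Jul 11, 2002 → Aug 11, 2002: 31 days (July has 31).
Aug 11, 2002 → Sep 11, 2002: 31 days (August has 31).
Sep 11, 2002 → Sep 27, 2002: 16 days.
Total: 7870 days.

7870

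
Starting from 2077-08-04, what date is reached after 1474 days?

+365 (one year) → Aug 4, 2078 (1109 left).
+365 (one year) → Aug 4, 2079 (744 left).
+366 (one year; includes Feb 29, 2080) → Aug 4, 2080 (378 left).
Aug has 31 days: +28 → Sep 1, 2080 (350 left).
Sep has 30 days: +30 → Oct 1, 2080 (320 left).
Oct has 31 days: +31 → Nov 1, 2080 (289 left).
Nov has 30 days: +30 → Dec 1, 2080 (259 left).
Dec has 31 days: +31 → Jan 1, 2081 (228 left).
Jan has 31 days: +31 → Feb 1, 2081 (197 left).
Feb has 28 days: +28 → Mar 1, 2081 (169 left).
Mar has 31 days: +31 → Apr 1, 2081 (138 left).
Apr has 30 days: +30 → May 1, 2081 (108 left).
May has 31 days: +31 → Jun 1, 2081 (77 left).
Jun has 30 days: +30 → Jul 1, 2081 (47 left).
Jul has 31 days: +31 → Aug 1, 2081 (16 left).
+16 → Aug 17, 2081.

August 17, 2081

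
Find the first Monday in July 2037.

July 6, 2037

July 1, 2037 is a Wednesday.
The first Monday is therefore July 6 (5 days later).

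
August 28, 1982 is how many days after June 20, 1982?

69

Jun 20, 1982 → Jul 20, 1982: 30 days (June has 30).
Jul 20, 1982 → Aug 20, 1982: 31 days (July has 31).
Aug 20, 1982 → Aug 28, 1982: 8 days.
Total: 69 days.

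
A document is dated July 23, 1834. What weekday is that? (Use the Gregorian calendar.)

Doomsday rule: the anchor day for the 1800s is Friday. For year 34: 34÷12 = 2 r 10, and 10÷4 = 2, so 2+10+2 = 14.
Friday + 14 ≡ Friday — that's 1834's doomsday.
In July the doomsday date is Jul 11.
Jul 23 is 12 days after Jul 11; 12 mod 7 = 5, so Friday + 5 = Wednesday.

Wednesday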